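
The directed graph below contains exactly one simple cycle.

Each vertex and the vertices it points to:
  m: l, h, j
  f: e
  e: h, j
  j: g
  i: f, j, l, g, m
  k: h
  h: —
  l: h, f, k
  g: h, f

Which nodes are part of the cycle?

e, f, g, j

DFS with gray/black marking from j:
j gray
  g gray
    h gray
    h black
    f gray
      e gray
        e→h: h black — skip
        e→j: j is gray → back edge
Back edge closes the cycle j → g → f → e → j; its vertices are {e, f, g, j}.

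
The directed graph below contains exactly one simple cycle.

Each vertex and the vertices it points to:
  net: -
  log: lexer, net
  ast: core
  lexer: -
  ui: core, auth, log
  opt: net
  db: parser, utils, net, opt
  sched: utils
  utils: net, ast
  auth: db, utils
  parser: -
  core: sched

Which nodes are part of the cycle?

ast, core, sched, utils

DFS with gray/black marking from core:
core gray
  sched gray
    utils gray
      net gray
      net black
      ast gray
        ast→core: core is gray → back edge
Back edge closes the cycle core → sched → utils → ast → core; its vertices are {ast, core, sched, utils}.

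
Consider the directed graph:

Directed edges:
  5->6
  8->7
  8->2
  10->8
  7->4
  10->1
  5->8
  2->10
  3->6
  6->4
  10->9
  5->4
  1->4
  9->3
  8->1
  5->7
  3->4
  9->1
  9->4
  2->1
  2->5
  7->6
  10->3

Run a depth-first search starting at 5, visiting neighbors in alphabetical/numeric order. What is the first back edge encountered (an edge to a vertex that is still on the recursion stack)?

2->5

DFS from 5 (visiting neighbors in alphabetical/numeric order); mark gray on enter, black on exit:
5 gray
  4 gray
  4 black
  6 gray
    6→4: 4 black — skip
  6 black
  7 gray
    7→4: 4 black — skip
    7→6: 6 black — skip
  7 black
  8 gray
    1 gray
      1→4: 4 black — skip
    1 black
    2 gray
      2→1: 1 black — skip
      2→5: 5 is gray → back edge
First back edge: 2 → 5.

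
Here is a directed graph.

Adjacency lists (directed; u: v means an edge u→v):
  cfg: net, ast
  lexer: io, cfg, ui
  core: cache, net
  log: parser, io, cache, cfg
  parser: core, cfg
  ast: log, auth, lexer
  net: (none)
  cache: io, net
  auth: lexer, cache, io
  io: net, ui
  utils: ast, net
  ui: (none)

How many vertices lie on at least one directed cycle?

A vertex is on a directed cycle iff it belongs to a strongly connected component of size ≥ 2 (or has a self-loop).
The vertices on cycles are {ast, cfg, log, auth, lexer, parser} — 6 in total.

6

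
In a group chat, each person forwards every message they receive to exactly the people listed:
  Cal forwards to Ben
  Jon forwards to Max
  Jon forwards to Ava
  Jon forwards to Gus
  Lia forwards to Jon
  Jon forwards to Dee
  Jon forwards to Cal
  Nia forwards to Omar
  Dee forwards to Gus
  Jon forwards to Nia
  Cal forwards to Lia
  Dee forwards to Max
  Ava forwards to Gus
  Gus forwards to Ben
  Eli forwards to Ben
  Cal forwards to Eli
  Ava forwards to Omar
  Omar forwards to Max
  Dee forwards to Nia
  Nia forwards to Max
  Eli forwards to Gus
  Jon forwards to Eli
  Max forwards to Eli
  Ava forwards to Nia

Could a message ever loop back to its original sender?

DFS with white/gray/black marking, starting from Max:
Max gray
  Eli gray
    Ben gray
    Ben black
    Gus gray
      Gus→Ben: Ben black — skip
    Gus black
  Eli black
Max black
Ava gray
  Nia gray
    Nia→Max: Max black — skip
    Omar gray
      Omar→Max: Max black — skip
    Omar black
  Nia black
  Ava→Omar: Omar black — skip
  Ava→Gus: Gus black — skip
Ava black
Jon gray
  Jon→Nia: Nia black — skip
  Dee gray
    Dee→Max: Max black — skip
    Dee→Nia: Nia black — skip
    Dee→Gus: Gus black — skip
  Dee black
  Jon→Eli: Eli black — skip
  Cal gray
    Lia gray
      Lia→Jon: Jon is gray → back edge
Back edge found, so a cycle exists: Jon → Cal → Lia → Jon.

Yes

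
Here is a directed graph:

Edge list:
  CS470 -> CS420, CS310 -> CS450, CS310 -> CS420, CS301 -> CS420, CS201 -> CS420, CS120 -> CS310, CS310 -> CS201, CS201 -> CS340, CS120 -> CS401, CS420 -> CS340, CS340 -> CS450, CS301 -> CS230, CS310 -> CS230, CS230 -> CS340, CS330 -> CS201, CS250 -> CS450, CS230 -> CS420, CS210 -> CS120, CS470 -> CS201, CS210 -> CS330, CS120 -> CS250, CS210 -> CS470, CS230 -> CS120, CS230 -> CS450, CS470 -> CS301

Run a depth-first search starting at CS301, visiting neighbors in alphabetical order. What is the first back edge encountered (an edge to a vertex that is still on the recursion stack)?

CS310→CS230

DFS from CS301 (visiting neighbors in alphabetical order); mark gray on enter, black on exit:
CS301 gray
  CS230 gray
    CS120 gray
      CS250 gray
        CS450 gray
        CS450 black
      CS250 black
      CS310 gray
        CS201 gray
          CS340 gray
            CS340→CS450: CS450 black — skip
          CS340 black
          CS420 gray
            CS420→CS340: CS340 black — skip
          CS420 black
        CS201 black
        CS310→CS230: CS230 is gray → back edge
First back edge: CS310 → CS230.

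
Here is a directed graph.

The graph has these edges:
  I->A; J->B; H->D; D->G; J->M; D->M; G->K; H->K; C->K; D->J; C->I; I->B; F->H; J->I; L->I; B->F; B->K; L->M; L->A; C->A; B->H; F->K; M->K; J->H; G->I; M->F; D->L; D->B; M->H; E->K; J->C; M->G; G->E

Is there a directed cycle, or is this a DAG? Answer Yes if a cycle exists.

Yes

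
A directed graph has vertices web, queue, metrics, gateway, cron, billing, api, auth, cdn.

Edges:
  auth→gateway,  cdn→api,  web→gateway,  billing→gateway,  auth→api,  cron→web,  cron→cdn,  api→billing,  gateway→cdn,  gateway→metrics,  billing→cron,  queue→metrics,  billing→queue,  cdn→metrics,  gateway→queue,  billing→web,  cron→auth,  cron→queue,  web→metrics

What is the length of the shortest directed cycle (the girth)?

4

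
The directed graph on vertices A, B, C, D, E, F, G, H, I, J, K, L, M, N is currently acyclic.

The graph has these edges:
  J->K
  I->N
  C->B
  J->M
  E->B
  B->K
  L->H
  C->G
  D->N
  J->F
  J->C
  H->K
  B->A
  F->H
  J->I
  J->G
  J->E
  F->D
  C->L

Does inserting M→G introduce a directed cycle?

No

Adding M→G creates a cycle iff G can already reach M.
Explore from G: no path reaches M. The graph stays acyclic.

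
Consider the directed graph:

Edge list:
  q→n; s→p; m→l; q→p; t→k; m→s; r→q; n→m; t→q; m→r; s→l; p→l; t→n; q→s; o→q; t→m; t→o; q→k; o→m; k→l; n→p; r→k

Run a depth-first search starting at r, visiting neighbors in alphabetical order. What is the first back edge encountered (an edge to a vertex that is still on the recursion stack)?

DFS from r (visiting neighbors in alphabetical order); mark gray on enter, black on exit:
r gray
  k gray
    l gray
    l black
  k black
  q gray
    q→k: k black — skip
    n gray
      m gray
        m→l: l black — skip
        m→r: r is gray → back edge
First back edge: m → r.

m->r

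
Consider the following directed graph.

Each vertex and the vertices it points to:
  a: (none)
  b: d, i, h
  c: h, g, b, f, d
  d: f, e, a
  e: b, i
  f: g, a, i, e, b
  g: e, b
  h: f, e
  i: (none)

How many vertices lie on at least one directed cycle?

A vertex is on a directed cycle iff it belongs to a strongly connected component of size ≥ 2 (or has a self-loop).
The vertices on cycles are {b, d, e, f, g, h} — 6 in total.

6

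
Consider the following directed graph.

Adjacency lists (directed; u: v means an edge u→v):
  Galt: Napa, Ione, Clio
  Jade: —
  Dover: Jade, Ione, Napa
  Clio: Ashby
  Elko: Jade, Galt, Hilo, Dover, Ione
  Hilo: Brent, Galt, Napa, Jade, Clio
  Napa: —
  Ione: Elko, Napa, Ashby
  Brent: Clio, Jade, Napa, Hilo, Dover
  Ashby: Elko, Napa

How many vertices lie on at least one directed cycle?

8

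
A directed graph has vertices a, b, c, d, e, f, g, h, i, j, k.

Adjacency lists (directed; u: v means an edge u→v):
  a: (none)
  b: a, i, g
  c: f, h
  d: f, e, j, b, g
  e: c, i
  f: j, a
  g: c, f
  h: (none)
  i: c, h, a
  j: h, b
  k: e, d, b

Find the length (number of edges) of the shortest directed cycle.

4

For each vertex v, BFS finds the shortest path from v back to v.
The shortest such closed walk is b → g → f → j → b, length 4.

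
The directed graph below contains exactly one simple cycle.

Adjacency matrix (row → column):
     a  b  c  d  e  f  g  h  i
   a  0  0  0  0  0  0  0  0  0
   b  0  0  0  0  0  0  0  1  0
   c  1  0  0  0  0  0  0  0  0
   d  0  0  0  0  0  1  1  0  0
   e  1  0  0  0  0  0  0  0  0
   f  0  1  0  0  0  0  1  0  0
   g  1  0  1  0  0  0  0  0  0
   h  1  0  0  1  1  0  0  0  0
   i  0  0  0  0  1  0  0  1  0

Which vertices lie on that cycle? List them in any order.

b, d, f, h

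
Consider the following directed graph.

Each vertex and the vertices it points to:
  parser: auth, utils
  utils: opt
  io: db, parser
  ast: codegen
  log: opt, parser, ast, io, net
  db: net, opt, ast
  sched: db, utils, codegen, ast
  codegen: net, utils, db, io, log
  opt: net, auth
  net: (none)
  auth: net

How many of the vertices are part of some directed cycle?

A vertex is on a directed cycle iff it belongs to a strongly connected component of size ≥ 2 (or has a self-loop).
The vertices on cycles are {db, io, ast, log, codegen} — 5 in total.

5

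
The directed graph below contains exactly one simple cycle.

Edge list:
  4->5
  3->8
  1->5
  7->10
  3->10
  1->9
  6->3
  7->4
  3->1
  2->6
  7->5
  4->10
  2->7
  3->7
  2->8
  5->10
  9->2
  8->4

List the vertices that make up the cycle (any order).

1, 2, 3, 6, 9

DFS with gray/black marking from 1:
1 gray
  9 gray
    2 gray
      6 gray
        3 gray
          7 gray
            10 gray
            10 black
            5 gray
              5→10: 10 black — skip
            5 black
            4 gray
              4→5: 5 black — skip
              4→10: 10 black — skip
            4 black
          7 black
          3→1: 1 is gray → back edge
Back edge closes the cycle 1 → 9 → 2 → 6 → 3 → 1; its vertices are {1, 2, 3, 6, 9}.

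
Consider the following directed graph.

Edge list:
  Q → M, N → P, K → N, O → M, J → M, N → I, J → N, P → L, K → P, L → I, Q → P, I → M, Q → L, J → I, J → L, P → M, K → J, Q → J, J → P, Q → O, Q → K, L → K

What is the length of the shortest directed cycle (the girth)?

3

For each vertex v, BFS finds the shortest path from v back to v.
The shortest such closed walk is K → P → L → K, length 3.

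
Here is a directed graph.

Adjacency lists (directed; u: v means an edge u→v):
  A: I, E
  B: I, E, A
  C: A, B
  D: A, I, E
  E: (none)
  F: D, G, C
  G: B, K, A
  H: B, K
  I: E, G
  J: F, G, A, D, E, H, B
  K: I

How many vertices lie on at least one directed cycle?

5

A vertex is on a directed cycle iff it belongs to a strongly connected component of size ≥ 2 (or has a self-loop).
The vertices on cycles are {A, B, G, I, K} — 5 in total.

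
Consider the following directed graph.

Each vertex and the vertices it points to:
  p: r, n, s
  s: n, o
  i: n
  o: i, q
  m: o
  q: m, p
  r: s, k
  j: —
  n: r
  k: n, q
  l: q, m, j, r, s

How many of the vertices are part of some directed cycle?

9

A vertex is on a directed cycle iff it belongs to a strongly connected component of size ≥ 2 (or has a self-loop).
The vertices on cycles are {i, k, m, n, o, p, q, r, s} — 9 in total.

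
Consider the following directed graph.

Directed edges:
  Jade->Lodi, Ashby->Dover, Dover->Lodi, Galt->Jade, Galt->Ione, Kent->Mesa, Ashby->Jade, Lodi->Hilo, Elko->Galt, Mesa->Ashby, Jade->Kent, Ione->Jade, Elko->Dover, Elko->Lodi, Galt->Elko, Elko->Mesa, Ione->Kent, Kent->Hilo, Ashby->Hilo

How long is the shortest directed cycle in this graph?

2

For each vertex v, BFS finds the shortest path from v back to v.
The shortest such closed walk is Elko → Galt → Elko, length 2.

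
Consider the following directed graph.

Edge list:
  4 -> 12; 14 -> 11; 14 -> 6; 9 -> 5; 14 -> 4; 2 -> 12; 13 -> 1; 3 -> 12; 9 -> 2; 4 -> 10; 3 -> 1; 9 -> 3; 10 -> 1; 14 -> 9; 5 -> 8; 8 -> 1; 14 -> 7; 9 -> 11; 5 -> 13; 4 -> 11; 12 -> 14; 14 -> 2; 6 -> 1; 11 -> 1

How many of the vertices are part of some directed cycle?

6

A vertex is on a directed cycle iff it belongs to a strongly connected component of size ≥ 2 (or has a self-loop).
The vertices on cycles are {2, 3, 4, 9, 12, 14} — 6 in total.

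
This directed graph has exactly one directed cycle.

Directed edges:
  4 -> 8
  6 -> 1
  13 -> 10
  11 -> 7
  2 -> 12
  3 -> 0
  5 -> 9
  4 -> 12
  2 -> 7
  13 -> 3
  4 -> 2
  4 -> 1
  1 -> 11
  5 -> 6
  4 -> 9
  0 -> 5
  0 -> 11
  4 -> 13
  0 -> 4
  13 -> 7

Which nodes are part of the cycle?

0, 3, 4, 13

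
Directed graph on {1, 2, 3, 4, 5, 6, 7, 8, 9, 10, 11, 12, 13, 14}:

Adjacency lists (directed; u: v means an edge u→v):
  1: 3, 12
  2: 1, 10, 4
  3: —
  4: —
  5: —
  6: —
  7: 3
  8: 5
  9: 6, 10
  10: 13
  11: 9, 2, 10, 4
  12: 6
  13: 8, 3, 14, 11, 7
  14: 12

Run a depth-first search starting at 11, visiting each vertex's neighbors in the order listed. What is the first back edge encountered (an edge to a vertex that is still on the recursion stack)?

13->11

DFS from 11 (visiting each vertex's neighbors in the order listed); mark gray on enter, black on exit:
11 gray
  9 gray
    6 gray
    6 black
    10 gray
      13 gray
        8 gray
          5 gray
          5 black
        8 black
        3 gray
        3 black
        14 gray
          12 gray
            12→6: 6 black — skip
          12 black
        14 black
        13→11: 11 is gray → back edge
First back edge: 13 → 11.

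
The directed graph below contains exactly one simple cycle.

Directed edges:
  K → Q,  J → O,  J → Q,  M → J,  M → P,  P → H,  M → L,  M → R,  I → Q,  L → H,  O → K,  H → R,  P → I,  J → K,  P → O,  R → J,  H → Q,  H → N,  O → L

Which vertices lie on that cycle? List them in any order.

DFS with gray/black marking from R:
R gray
  J gray
    O gray
      K gray
        Q gray
        Q black
      K black
      L gray
        H gray
          H→Q: Q black — skip
          N gray
          N black
          H→R: R is gray → back edge
Back edge closes the cycle R → J → O → L → H → R; its vertices are {H, J, L, O, R}.

H, J, L, O, R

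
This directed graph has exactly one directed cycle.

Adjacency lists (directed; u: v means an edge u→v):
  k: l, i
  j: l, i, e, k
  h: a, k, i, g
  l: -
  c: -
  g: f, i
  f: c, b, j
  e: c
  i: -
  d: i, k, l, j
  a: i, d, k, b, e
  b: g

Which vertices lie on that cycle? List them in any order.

DFS with gray/black marking from g:
g gray
  f gray
    c gray
    c black
    b gray
      b→g: g is gray → back edge
Back edge closes the cycle g → f → b → g; its vertices are {b, f, g}.

b, f, g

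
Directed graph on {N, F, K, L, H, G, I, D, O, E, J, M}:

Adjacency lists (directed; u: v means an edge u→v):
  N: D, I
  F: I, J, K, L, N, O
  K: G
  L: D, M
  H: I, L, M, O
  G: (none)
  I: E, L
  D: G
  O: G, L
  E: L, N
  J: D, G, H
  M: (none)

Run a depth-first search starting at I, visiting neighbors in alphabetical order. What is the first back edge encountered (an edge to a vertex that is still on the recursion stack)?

DFS from I (visiting neighbors in alphabetical order); mark gray on enter, black on exit:
I gray
  E gray
    L gray
      D gray
        G gray
        G black
      D black
      M gray
      M black
    L black
    N gray
      N→D: D black — skip
      N→I: I is gray → back edge
First back edge: N → I.

N→I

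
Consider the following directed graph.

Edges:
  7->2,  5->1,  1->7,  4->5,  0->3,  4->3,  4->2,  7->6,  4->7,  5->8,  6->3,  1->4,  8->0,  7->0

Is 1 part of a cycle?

Yes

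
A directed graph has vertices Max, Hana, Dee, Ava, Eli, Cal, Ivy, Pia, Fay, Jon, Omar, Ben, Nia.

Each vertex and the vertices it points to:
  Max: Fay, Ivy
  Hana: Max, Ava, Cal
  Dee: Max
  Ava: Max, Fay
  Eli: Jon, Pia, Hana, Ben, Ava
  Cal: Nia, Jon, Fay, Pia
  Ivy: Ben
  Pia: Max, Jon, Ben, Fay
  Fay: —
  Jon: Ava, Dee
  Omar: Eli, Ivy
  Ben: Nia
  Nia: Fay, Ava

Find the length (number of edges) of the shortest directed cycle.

For each vertex v, BFS finds the shortest path from v back to v.
The shortest such closed walk is Ivy → Ben → Nia → Ava → Max → Ivy, length 5.

5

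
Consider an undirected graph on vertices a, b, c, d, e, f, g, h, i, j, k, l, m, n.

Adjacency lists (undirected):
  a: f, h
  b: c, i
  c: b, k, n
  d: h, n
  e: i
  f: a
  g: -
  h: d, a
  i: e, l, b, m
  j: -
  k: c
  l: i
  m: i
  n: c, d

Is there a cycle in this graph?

No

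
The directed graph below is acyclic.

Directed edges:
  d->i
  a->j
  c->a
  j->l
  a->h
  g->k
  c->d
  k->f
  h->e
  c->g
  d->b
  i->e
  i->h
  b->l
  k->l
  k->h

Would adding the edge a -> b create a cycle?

Adding a→b creates a cycle iff b can already reach a.
Explore from b: no path reaches a. The graph stays acyclic.

No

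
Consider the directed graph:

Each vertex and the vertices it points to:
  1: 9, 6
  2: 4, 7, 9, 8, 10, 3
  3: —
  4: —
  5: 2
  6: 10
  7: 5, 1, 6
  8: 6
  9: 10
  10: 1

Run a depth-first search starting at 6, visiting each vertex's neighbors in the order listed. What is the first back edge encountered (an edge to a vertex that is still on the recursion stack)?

DFS from 6 (visiting each vertex's neighbors in the order listed); mark gray on enter, black on exit:
6 gray
  10 gray
    1 gray
      9 gray
        9→10: 10 is gray → back edge
First back edge: 9 → 10.

9->10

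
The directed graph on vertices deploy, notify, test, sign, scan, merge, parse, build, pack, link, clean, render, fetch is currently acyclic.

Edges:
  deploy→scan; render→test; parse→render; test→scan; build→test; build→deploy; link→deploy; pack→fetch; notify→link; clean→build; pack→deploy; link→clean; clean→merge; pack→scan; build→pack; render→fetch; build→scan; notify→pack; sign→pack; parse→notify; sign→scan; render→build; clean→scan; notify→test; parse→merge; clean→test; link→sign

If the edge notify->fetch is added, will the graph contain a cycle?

No

Adding notify→fetch creates a cycle iff fetch can already reach notify.
Explore from fetch: no path reaches notify. The graph stays acyclic.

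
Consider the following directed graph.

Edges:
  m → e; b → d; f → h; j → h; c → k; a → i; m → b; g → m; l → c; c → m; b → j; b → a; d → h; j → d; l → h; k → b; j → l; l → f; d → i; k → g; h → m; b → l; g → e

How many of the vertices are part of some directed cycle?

A vertex is on a directed cycle iff it belongs to a strongly connected component of size ≥ 2 (or has a self-loop).
The vertices on cycles are {b, c, d, f, g, h, j, k, l, m} — 10 in total.

10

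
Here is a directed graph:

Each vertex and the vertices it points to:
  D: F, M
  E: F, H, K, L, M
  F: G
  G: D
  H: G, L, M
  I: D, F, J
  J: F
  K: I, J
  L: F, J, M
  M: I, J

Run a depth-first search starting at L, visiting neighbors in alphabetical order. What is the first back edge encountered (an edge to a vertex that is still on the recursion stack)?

DFS from L (visiting neighbors in alphabetical order); mark gray on enter, black on exit:
L gray
  F gray
    G gray
      D gray
        D→F: F is gray → back edge
First back edge: D → F.

D→F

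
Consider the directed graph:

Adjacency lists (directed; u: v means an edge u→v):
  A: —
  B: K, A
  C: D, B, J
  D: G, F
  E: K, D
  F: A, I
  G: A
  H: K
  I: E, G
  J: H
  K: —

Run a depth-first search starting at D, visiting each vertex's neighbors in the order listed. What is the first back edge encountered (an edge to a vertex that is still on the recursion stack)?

DFS from D (visiting each vertex's neighbors in the order listed); mark gray on enter, black on exit:
D gray
  G gray
    A gray
    A black
  G black
  F gray
    F→A: A black — skip
    I gray
      E gray
        K gray
        K black
        E→D: D is gray → back edge
First back edge: E → D.

E→D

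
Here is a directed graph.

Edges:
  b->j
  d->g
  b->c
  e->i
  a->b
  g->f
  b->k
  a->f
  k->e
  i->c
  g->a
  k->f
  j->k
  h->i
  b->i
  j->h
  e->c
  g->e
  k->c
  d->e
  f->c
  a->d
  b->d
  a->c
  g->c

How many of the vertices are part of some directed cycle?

A vertex is on a directed cycle iff it belongs to a strongly connected component of size ≥ 2 (or has a self-loop).
The vertices on cycles are {a, b, d, g} — 4 in total.

4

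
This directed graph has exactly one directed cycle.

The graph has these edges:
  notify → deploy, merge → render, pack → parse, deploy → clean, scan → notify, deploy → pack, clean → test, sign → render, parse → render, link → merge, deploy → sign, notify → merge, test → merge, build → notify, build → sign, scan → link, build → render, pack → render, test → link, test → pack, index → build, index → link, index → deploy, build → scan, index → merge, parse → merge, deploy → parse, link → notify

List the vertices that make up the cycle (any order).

DFS with gray/black marking from deploy:
deploy gray
  sign gray
    render gray
    render black
  sign black
  pack gray
    pack→render: render black — skip
    parse gray
      parse→render: render black — skip
      merge gray
        merge→render: render black — skip
      merge black
    parse black
  pack black
  clean gray
    test gray
      test→pack: pack black — skip
      test→merge: merge black — skip
      link gray
        link→merge: merge black — skip
        notify gray
          notify→merge: merge black — skip
          notify→deploy: deploy is gray → back edge
Back edge closes the cycle deploy → clean → test → link → notify → deploy; its vertices are {link, test, clean, deploy, notify}.

link, test, clean, deploy, notify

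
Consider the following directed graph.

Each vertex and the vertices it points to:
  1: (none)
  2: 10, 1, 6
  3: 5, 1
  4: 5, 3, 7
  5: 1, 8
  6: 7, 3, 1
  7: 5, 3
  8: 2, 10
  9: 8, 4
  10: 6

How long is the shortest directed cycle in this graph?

5

For each vertex v, BFS finds the shortest path from v back to v.
The shortest such closed walk is 8 → 10 → 6 → 3 → 5 → 8, length 5.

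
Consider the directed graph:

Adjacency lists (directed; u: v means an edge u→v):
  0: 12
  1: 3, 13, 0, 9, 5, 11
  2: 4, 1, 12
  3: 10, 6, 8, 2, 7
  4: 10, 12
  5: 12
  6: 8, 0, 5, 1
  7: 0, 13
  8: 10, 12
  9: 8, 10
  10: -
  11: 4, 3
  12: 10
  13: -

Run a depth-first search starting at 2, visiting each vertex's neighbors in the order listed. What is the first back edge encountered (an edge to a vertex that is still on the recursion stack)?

6->1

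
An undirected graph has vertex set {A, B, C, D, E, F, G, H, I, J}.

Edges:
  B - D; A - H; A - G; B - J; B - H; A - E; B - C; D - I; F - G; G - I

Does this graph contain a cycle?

Yes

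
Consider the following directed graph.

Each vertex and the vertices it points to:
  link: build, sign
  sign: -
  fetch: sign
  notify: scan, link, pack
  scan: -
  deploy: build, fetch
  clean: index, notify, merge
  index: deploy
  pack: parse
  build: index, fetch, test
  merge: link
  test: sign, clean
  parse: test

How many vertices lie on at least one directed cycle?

10

A vertex is on a directed cycle iff it belongs to a strongly connected component of size ≥ 2 (or has a self-loop).
The vertices on cycles are {link, pack, test, build, clean, index, merge, parse, deploy, notify} — 10 in total.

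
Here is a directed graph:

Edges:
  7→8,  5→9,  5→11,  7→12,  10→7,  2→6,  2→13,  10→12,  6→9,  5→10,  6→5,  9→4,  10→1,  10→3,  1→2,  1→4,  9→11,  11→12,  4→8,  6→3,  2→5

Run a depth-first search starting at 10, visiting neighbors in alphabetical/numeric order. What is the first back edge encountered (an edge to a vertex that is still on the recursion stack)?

5->10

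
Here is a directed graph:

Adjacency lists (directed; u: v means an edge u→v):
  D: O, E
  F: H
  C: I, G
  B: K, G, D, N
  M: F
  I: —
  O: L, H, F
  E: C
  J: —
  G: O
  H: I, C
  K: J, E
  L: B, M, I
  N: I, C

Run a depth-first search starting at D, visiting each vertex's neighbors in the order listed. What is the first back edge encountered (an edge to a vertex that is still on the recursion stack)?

G->O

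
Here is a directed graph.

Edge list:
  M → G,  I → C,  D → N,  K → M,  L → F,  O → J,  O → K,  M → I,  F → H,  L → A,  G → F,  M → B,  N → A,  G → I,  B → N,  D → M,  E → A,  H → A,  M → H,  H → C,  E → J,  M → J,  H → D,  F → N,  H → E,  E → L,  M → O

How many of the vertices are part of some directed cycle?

9

A vertex is on a directed cycle iff it belongs to a strongly connected component of size ≥ 2 (or has a self-loop).
The vertices on cycles are {D, E, F, G, H, K, L, M, O} — 9 in total.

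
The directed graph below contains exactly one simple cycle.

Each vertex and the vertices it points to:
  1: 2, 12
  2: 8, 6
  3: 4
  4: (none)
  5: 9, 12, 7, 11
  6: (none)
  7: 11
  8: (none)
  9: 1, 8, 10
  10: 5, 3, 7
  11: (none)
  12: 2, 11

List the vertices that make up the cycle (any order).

5, 9, 10

DFS with gray/black marking from 9:
9 gray
  1 gray
    2 gray
      8 gray
      8 black
      6 gray
      6 black
    2 black
    12 gray
      12→2: 2 black — skip
      11 gray
      11 black
    12 black
  1 black
  9→8: 8 black — skip
  10 gray
    5 gray
      5→9: 9 is gray → back edge
Back edge closes the cycle 9 → 10 → 5 → 9; its vertices are {5, 9, 10}.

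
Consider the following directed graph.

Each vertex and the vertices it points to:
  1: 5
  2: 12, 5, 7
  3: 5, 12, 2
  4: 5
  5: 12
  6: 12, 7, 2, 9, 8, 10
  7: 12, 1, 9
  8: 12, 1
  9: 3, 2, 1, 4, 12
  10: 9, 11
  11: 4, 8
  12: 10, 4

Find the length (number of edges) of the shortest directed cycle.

3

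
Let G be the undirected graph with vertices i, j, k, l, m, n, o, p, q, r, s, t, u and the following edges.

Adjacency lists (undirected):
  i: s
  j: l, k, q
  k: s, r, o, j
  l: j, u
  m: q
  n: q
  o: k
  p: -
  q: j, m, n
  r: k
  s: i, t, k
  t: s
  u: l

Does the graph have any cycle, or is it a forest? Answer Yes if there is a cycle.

DFS, tracking each vertex's parent; an edge to a visited non-parent vertex closes a cycle.
Start from s:
visit s (parent –)
  visit i (parent s)
    i–s: parent, skip
  visit t (parent s)
    t–s: parent, skip
  visit k (parent s)
    k–s: parent, skip
    visit r (parent k)
      r–k: parent, skip
    visit o (parent k)
      o–k: parent, skip
    visit j (parent k)
      visit l (parent j)
        l–j: parent, skip
        visit u (parent l)
          u–l: parent, skip
      j–k: parent, skip
      visit q (parent j)
        q–j: parent, skip
        visit m (parent q)
          m–q: parent, skip
        visit n (parent q)
          n–q: parent, skip
visit p (parent –)
No non-parent visited neighbor found — the graph is a forest.

No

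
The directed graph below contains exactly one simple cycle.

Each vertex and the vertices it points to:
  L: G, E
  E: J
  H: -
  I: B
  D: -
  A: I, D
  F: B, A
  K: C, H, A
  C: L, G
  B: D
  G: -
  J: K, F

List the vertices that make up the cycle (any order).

DFS with gray/black marking from J:
J gray
  K gray
    C gray
      L gray
        G gray
        G black
        E gray
          E→J: J is gray → back edge
Back edge closes the cycle J → K → C → L → E → J; its vertices are {C, E, J, K, L}.

C, E, J, K, L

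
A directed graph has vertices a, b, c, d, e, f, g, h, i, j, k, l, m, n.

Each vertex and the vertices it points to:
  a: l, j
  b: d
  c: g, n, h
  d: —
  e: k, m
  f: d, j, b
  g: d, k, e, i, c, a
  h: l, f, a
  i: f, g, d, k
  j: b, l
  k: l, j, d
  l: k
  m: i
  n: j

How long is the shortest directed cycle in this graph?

2

For each vertex v, BFS finds the shortest path from v back to v.
The shortest such closed walk is c → g → c, length 2.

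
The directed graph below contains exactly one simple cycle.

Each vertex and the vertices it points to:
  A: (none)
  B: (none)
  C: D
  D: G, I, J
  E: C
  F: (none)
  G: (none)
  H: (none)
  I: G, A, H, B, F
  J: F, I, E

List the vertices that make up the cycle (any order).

DFS with gray/black marking from D:
D gray
  G gray
  G black
  I gray
    I→G: G black — skip
    A gray
    A black
    H gray
    H black
    B gray
    B black
    F gray
    F black
  I black
  J gray
    J→F: F black — skip
    J→I: I black — skip
    E gray
      C gray
        C→D: D is gray → back edge
Back edge closes the cycle D → J → E → C → D; its vertices are {C, D, E, J}.

C, D, E, J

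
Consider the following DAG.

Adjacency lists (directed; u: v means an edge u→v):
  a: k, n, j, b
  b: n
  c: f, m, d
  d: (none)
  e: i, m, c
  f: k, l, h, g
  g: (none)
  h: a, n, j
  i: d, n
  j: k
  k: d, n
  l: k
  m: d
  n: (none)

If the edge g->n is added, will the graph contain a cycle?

Adding g→n creates a cycle iff n can already reach g.
Explore from n: no path reaches g. The graph stays acyclic.

No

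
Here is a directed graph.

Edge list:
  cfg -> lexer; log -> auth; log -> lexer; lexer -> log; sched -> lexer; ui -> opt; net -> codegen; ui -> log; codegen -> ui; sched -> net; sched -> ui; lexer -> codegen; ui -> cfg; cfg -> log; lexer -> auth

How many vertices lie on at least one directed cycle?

A vertex is on a directed cycle iff it belongs to a strongly connected component of size ≥ 2 (or has a self-loop).
The vertices on cycles are {ui, cfg, log, lexer, codegen} — 5 in total.

5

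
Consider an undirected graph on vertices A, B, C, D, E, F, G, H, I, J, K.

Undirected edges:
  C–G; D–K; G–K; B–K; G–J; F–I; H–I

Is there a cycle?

DFS, tracking each vertex's parent; an edge to a visited non-parent vertex closes a cycle.
Start from K:
visit K (parent –)
  visit G (parent K)
    visit J (parent G)
      J–G: parent, skip
    G–K: parent, skip
    visit C (parent G)
      C–G: parent, skip
  visit B (parent K)
    B–K: parent, skip
  visit D (parent K)
    D–K: parent, skip
visit A (parent –)
visit E (parent –)
visit F (parent –)
  visit I (parent F)
    visit H (parent I)
      H–I: parent, skip
    I–F: parent, skip
No non-parent visited neighbor found — the graph is a forest.

No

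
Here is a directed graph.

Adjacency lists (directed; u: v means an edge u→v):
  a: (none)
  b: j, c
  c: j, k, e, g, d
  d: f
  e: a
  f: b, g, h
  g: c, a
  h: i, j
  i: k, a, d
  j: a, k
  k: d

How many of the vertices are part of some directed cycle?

9

A vertex is on a directed cycle iff it belongs to a strongly connected component of size ≥ 2 (or has a self-loop).
The vertices on cycles are {b, c, d, f, g, h, i, j, k} — 9 in total.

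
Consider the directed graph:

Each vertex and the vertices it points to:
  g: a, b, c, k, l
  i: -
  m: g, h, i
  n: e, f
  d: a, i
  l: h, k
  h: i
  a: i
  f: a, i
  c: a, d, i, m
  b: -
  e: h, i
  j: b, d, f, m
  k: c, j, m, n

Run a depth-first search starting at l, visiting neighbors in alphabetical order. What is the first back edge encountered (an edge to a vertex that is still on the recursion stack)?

DFS from l (visiting neighbors in alphabetical order); mark gray on enter, black on exit:
l gray
  h gray
    i gray
    i black
  h black
  k gray
    c gray
      a gray
        a→i: i black — skip
      a black
      d gray
        d→a: a black — skip
        d→i: i black — skip
      d black
      c→i: i black — skip
      m gray
        g gray
          g→a: a black — skip
          b gray
          b black
          g→c: c is gray → back edge
First back edge: g → c.

g->c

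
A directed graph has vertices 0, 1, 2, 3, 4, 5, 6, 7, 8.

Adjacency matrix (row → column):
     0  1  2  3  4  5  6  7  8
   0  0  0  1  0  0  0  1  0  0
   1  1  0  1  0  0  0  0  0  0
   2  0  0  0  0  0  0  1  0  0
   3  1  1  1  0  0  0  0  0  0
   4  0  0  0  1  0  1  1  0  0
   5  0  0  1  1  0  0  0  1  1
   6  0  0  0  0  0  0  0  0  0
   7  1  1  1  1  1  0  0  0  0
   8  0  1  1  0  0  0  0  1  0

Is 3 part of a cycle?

3 lies on a cycle iff there is a path from 3 back to itself.
Exploring from 3, it never reaches itself; equivalently, its strongly connected component is a singleton.

No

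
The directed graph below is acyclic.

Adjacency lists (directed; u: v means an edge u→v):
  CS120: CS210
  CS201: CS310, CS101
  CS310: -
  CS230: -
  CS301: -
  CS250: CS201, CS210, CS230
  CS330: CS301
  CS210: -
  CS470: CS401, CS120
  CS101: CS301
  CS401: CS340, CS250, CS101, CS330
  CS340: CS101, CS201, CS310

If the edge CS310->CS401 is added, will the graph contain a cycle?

Yes

Adding CS310→CS401 creates a cycle iff CS401 can already reach CS310.
Path from CS401: CS401 → CS340 → CS310.
So CS401 → … → CS310 → CS401 is a cycle.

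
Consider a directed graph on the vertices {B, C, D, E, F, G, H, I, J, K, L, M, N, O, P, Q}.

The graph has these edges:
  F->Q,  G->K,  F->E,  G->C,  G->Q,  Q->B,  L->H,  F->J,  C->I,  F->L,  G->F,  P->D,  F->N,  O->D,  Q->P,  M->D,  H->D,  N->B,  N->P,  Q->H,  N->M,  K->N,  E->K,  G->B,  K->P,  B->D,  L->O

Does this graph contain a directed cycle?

DFS with white/gray/black marking, starting from H:
H gray
  D gray
  D black
H black
B gray
  B→D: D black — skip
B black
C gray
  I gray
  I black
C black
E gray
  K gray
    P gray
      P→D: D black — skip
    P black
    N gray
      N→P: P black — skip
      N→B: B black — skip
      M gray
        M→D: D black — skip
      M black
    N black
  K black
E black
F gray
  F→E: E black — skip
  J gray
  J black
  Q gray
    Q→P: P black — skip
    Q→B: B black — skip
    Q→H: H black — skip
  Q black
  L gray
    O gray
      O→D: D black — skip
    O black
    L→H: H black — skip
  L black
  F→N: N black — skip
F black
G gray
  G→K: K black — skip
  G→Q: Q black — skip
  G→C: C black — skip
  G→F: F black — skip
  G→B: B black — skip
G black
Every edge goes to a white or black vertex — no back edge, so the graph is acyclic.

No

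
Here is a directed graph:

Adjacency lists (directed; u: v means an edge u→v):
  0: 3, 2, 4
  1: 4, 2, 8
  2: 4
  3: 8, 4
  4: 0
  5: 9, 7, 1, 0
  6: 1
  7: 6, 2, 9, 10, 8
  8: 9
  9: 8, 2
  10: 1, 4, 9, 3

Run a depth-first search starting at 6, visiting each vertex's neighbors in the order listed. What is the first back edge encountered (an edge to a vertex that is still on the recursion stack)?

DFS from 6 (visiting each vertex's neighbors in the order listed); mark gray on enter, black on exit:
6 gray
  1 gray
    4 gray
      0 gray
        3 gray
          8 gray
            9 gray
              9→8: 8 is gray → back edge
First back edge: 9 → 8.

9->8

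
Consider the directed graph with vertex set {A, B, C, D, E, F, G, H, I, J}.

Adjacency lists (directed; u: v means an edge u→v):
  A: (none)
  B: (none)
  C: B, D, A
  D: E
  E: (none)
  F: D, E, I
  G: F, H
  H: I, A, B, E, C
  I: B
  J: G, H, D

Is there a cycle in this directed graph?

No

DFS with white/gray/black marking, starting from I:
I gray
  B gray
  B black
I black
A gray
A black
C gray
  C→B: B black — skip
  D gray
    E gray
    E black
  D black
  C→A: A black — skip
C black
F gray
  F→D: D black — skip
  F→E: E black — skip
  F→I: I black — skip
F black
G gray
  G→F: F black — skip
  H gray
    H→I: I black — skip
    H→A: A black — skip
    H→B: B black — skip
    H→E: E black — skip
    H→C: C black — skip
  H black
G black
J gray
  J→G: G black — skip
  J→H: H black — skip
  J→D: D black — skip
J black
Every edge goes to a white or black vertex — no back edge, so the graph is acyclic.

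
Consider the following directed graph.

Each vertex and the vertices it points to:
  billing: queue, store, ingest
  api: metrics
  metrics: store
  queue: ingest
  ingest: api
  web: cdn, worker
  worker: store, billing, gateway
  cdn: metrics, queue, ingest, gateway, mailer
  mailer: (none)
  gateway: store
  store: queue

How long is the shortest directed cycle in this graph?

5

For each vertex v, BFS finds the shortest path from v back to v.
The shortest such closed walk is queue → ingest → api → metrics → store → queue, length 5.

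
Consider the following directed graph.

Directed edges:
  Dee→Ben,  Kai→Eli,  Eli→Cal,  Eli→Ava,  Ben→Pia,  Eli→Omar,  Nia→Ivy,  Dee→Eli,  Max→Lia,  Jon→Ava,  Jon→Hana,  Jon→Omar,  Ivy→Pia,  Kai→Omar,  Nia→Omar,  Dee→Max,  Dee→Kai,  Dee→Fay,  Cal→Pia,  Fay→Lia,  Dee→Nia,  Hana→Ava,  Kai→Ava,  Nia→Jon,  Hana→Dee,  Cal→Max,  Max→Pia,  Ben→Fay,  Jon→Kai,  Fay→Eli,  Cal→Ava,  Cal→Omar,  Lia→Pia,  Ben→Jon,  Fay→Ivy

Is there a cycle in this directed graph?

DFS with white/gray/black marking, starting from Ivy:
Ivy gray
  Pia gray
  Pia black
Ivy black
Jon gray
  Hana gray
    Dee gray
      Eli gray
        Ava gray
        Ava black
        Cal gray
          Cal→Pia: Pia black — skip
          Cal→Ava: Ava black — skip
          Max gray
            Max→Pia: Pia black — skip
            Lia gray
              Lia→Pia: Pia black — skip
            Lia black
          Max black
          Omar gray
          Omar black
        Cal black
        Eli→Omar: Omar black — skip
      Eli black
      Dee→Max: Max black — skip
      Nia gray
        Nia→Jon: Jon is gray → back edge
Back edge found, so a cycle exists: Jon → Hana → Dee → Nia → Jon.

Yes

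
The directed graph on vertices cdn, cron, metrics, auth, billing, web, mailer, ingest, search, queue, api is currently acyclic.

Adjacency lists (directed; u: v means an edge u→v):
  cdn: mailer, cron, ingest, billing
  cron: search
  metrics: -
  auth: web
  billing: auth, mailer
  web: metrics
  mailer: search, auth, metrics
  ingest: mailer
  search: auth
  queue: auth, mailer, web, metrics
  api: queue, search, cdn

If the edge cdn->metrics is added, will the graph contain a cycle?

Adding cdn→metrics creates a cycle iff metrics can already reach cdn.
Explore from metrics: no path reaches cdn. The graph stays acyclic.

No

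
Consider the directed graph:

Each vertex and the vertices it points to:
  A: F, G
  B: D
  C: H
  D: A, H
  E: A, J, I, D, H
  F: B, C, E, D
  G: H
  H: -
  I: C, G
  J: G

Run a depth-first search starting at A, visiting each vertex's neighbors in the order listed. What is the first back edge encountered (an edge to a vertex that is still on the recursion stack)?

D→A

DFS from A (visiting each vertex's neighbors in the order listed); mark gray on enter, black on exit:
A gray
  F gray
    B gray
      D gray
        D→A: A is gray → back edge
First back edge: D → A.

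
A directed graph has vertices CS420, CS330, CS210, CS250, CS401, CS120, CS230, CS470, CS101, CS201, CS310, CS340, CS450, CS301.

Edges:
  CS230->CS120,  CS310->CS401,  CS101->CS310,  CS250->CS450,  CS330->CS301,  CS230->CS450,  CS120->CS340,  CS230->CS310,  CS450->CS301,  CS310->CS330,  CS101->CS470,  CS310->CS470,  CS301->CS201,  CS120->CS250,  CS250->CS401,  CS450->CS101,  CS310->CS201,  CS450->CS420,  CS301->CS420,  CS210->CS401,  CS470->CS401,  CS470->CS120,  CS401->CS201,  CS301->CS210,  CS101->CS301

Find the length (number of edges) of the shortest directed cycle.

5

For each vertex v, BFS finds the shortest path from v back to v.
The shortest such closed walk is CS120 → CS250 → CS450 → CS101 → CS470 → CS120, length 5.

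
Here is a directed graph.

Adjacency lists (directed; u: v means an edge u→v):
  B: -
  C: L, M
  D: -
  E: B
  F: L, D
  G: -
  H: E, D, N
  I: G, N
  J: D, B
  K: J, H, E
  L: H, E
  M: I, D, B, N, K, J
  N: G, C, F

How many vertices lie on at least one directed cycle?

8

A vertex is on a directed cycle iff it belongs to a strongly connected component of size ≥ 2 (or has a self-loop).
The vertices on cycles are {C, F, H, I, K, L, M, N} — 8 in total.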